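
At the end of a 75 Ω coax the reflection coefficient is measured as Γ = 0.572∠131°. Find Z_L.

Z_L = Z_0·(1 + Γ)/(1 − Γ) = 75·(0.625 + j0.432)/(1.38 − j0.432)

Z_L ≈ 24.3 + j31.2 Ω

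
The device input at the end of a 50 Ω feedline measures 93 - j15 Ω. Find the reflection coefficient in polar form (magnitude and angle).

Γ ≈ 0.317 ∠ -13.2°

Γ = (Z_L − Z_0)/(Z_L + Z_0) = (43 − j15)/(143 − j15)
|Γ| = 45.5/144 = 0.317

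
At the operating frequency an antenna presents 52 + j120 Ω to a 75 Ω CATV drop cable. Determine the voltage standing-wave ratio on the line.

Γ = (Z_L − Z_0)/(Z_L + Z_0) = (-23 + j120)/(127 + j120)
|Γ| = 122/175 = 0.699
VSWR = (1 + |Γ|)/(1 − |Γ|) = 1.7/0.301

VSWR ≈ 5.65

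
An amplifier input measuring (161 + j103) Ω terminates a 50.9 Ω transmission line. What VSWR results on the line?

Γ = (Z_L − Z_0)/(Z_L + Z_0) = (110.1 + j103)/(211.9 + j103)
|Γ| = 151/236 = 0.64
VSWR = (1 + |Γ|)/(1 − |Γ|) = 1.64/0.36

VSWR ≈ 4.55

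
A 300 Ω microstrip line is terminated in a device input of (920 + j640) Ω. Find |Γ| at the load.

Γ = (Z_L − Z_0)/(Z_L + Z_0) = (620 + j640)/(1220 + j640)
|Γ| = 891/1380

|Γ| ≈ 0.647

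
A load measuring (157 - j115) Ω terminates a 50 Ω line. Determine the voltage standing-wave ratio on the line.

VSWR ≈ 4.94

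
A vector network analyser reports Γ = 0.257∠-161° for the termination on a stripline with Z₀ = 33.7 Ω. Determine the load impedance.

Z_L ≈ 20.3 − j3.63 Ω

Z_L = Z_0·(1 + Γ)/(1 − Γ) = 33.7·(0.757 − j0.0837)/(1.24 + j0.0837)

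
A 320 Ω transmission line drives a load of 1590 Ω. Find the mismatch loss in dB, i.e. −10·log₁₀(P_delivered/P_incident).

mismatch loss ≈ 2.53 dB

Γ = (1590 − 320)/(1590 + 320) = 0.665
|Γ|² = 0.442, so P_del/P_inc = 1 − |Γ|² = 0.558
ML = −10·log₁₀(1 − |Γ|²)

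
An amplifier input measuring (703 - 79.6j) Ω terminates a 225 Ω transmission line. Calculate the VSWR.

Γ = (Z_L − Z_0)/(Z_L + Z_0) = (478 − j79.6)/(928 − j79.6)
|Γ| = 485/931 = 0.52
VSWR = (1 + |Γ|)/(1 − |Γ|) = 1.52/0.48

VSWR ≈ 3.17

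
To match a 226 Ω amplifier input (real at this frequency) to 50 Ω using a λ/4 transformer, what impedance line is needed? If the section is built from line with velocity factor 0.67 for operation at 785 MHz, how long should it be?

Z_qwt = √(Z_0·R_L) = √(50 × 226) = √11300
λ = 0.67·c/f = 0.256 m, so l = λ/4 = 0.064 m

Z_qwt ≈ 106 Ω; length ≈ 6.4 cm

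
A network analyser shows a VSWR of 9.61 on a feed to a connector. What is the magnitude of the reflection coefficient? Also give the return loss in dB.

|Γ| = (S − 1)/(S + 1) = (9.61 − 1)/(9.61 + 1) = 8.61/10.6
RL = −20·log₁₀|Γ| = −20·log₁₀(0.811)

|Γ| ≈ 0.811; return loss ≈ 1.81 dB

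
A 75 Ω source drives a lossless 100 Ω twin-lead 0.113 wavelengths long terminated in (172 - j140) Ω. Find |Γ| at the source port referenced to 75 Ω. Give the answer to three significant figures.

βl = 2π × 0.113 = 40.7°
tan(βl) = 0.86
Z_in = Z_0·(Z_L + jZ_0·tanβl)/(Z_0 + jZ_L·tanβl) = 42.5 − j53 Ω
Γ_s = (Z_in − Z_s)/(Z_in + Z_s) = (-32.5 − j53)/(117 − j53), |Γ_s| = 0.483

|Γ| ≈ 0.483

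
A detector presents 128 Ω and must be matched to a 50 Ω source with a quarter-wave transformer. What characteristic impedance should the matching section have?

Z_qwt ≈ 80 Ω

Z_qwt = √(Z_0·R_L) = √(50 × 128) = √6400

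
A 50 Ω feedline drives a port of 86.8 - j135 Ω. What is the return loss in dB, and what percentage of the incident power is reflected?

RL ≈ 2.76 dB; 53% of incident power reflected

Γ = (36.8 − j135)/(136.8 − j135), |Γ| = 0.728
RL = −20·log₁₀(0.728) = 2.76 dB
P_refl/P_inc = |Γ|² = 0.53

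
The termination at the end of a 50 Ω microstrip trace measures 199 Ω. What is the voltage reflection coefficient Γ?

Γ = (Z_L − Z_0)/(Z_L + Z_0) = (199 − 50)/(199 + 50) = 149/249

Γ = 0.598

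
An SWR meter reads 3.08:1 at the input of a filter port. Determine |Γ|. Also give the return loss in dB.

|Γ| ≈ 0.51; return loss ≈ 5.85 dB

|Γ| = (S − 1)/(S + 1) = (3.08 − 1)/(3.08 + 1) = 2.08/4.08
RL = −20·log₁₀|Γ| = −20·log₁₀(0.51)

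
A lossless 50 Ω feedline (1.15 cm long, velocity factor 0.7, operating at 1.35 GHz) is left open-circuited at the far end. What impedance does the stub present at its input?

Z_in ≈ −j99.8 Ω

λ = v/f = 0.7·c / 1.35 GHz = 0.156 m
βl = 2π·l/λ = 2π × 0.0739 = 26.6°
tan(βl) = 0.501
For an open-circuited stub, Z_in = −jZ_0·cot(βl) = −jZ_0/tan(βl)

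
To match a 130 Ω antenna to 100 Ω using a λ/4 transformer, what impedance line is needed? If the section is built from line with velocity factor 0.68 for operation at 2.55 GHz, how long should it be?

Z_qwt = √(Z_0·R_L) = √(100 × 130) = √13000
λ = 0.68·c/f = 0.08 m, so l = λ/4 = 0.02 m

Z_qwt ≈ 114 Ω; length ≈ 2 cm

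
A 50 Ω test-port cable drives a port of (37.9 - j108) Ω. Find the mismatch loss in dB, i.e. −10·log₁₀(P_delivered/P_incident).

Γ = (-12.1 − j108)/(87.9 − j108), |Γ| = 0.78
|Γ|² = 0.609, so P_del/P_inc = 1 − |Γ|² = 0.391
ML = −10·log₁₀(1 − |Γ|²)

mismatch loss ≈ 4.08 dB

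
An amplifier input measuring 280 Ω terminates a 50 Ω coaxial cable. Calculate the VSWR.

VSWR ≈ 5.6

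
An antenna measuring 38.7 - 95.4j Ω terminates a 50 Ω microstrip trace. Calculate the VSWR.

Γ = (Z_L − Z_0)/(Z_L + Z_0) = (-11.3 − j95.4)/(88.7 − j95.4)
|Γ| = 96.1/130 = 0.737
VSWR = (1 + |Γ|)/(1 − |Γ|) = 1.74/0.263

VSWR ≈ 6.62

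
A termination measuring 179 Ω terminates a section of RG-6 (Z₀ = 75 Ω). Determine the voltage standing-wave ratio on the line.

Γ = (179 − 75)/(179 + 75) = 0.409
VSWR = (1 + 0.409)/(1 − 0.409)

VSWR ≈ 2.39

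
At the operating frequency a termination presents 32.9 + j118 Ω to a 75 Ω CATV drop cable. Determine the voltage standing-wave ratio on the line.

Γ = (Z_L − Z_0)/(Z_L + Z_0) = (-42.1 + j118)/(107.9 + j118)
|Γ| = 125/160 = 0.784
VSWR = (1 + |Γ|)/(1 − |Γ|) = 1.78/0.216

VSWR ≈ 8.24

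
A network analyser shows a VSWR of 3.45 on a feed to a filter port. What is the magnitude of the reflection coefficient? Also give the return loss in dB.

|Γ| = (S − 1)/(S + 1) = (3.45 − 1)/(3.45 + 1) = 2.45/4.45
RL = −20·log₁₀|Γ| = −20·log₁₀(0.551)

|Γ| ≈ 0.551; return loss ≈ 5.18 dB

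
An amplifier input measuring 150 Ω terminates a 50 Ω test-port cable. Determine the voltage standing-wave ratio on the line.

VSWR ≈ 3

For a purely resistive load, VSWR = R_L/Z_0 or Z_0/R_L (whichever > 1) = 150/50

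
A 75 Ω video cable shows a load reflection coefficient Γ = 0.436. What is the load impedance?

Z_L = Z_0·(1 + Γ)/(1 − Γ) = 75·(1.44)/(0.564)

Z_L ≈ 191 Ω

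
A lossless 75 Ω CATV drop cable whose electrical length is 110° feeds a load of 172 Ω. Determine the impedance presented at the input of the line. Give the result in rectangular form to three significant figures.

tan(βl) = tan(110°) = -2.75
Z_in = Z_0·(Z_L + jZ_0·tanβl)/(Z_0 + jZ_L·tanβl)
     = 75·(172 − j206)/(75 − j473)

Z_in ≈ 36.1 + j21.6 Ω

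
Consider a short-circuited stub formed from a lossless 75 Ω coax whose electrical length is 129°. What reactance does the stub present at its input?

X_in ≈ -92.6 Ω (capacitive)

tan(βl) = -1.23
For a short-circuited stub, Z_in = jZ_0·tan(βl)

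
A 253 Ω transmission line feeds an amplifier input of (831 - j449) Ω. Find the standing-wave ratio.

VSWR ≈ 4.32

Γ = (Z_L − Z_0)/(Z_L + Z_0) = (578 − j449)/(1084 − j449)
|Γ| = 732/1170 = 0.624
VSWR = (1 + |Γ|)/(1 − |Γ|) = 1.62/0.376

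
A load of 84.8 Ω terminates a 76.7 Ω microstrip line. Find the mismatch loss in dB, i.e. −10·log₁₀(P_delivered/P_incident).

mismatch loss ≈ 0.0109 dB

Γ = (84.8 − 76.7)/(84.8 + 76.7) = 0.0502
|Γ|² = 0.00252, so P_del/P_inc = 1 − |Γ|² = 0.997
ML = −10·log₁₀(1 − |Γ|²)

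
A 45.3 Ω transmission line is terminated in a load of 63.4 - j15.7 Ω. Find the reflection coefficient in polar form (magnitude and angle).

Γ ≈ 0.218 ∠ -32.7°

Γ = (Z_L − Z_0)/(Z_L + Z_0) = (18.1 − j15.7)/(108.7 − j15.7)
|Γ| = 24/110 = 0.218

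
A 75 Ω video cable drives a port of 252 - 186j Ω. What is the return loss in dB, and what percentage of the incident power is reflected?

RL ≈ 3.32 dB; 46.6% of incident power reflected

Γ = (177 − j186)/(327 − j186), |Γ| = 0.683
RL = −20·log₁₀(0.683) = 3.32 dB
P_refl/P_inc = |Γ|² = 0.466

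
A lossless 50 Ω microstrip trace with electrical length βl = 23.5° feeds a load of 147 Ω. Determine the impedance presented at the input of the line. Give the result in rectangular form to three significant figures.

Z_in ≈ 66.4 − j63.1 Ω

tan(βl) = tan(23.5°) = 0.435
Z_in = Z_0·(Z_L + jZ_0·tanβl)/(Z_0 + jZ_L·tanβl)
     = 50·(147 + j21.7)/(50 + j63.9)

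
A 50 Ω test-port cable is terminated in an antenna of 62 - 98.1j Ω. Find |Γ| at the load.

|Γ| ≈ 0.664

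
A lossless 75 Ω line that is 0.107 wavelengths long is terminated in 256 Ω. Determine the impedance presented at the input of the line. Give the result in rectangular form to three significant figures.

βl = 2π × 0.107 = 38.5°
tan(βl) = tan(38.5°) = 0.796
Z_in = Z_0·(Z_L + jZ_0·tanβl)/(Z_0 + jZ_L·tanβl)
     = 75·(256 + j59.7)/(75 + j204)

Z_in ≈ 49.9 − j75.9 Ω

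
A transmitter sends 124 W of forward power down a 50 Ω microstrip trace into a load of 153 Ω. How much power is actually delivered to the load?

Γ = (153 − 50)/(153 + 50) = 0.507
|Γ|² = 0.257
P_refl = |Γ|²·P_inc = 31.9 W, P_del = (1 − |Γ|²)·P_inc = 92.1 W

P_delivered ≈ 92.1 W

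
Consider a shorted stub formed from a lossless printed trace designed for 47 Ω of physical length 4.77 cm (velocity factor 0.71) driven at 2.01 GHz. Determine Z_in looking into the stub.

λ = v/f = 0.71·c / 2.01 GHz = 0.106 m
βl = 2π·l/λ = 2π × 0.45 = 162°
tan(βl) = -0.324
For a shorted stub, Z_in = jZ_0·tan(βl)

Z_in ≈ −j15.2 Ω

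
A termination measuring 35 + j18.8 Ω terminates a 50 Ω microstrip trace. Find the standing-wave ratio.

VSWR ≈ 1.76

Γ = (Z_L − Z_0)/(Z_L + Z_0) = (-15 + j18.8)/(85 + j18.8)
|Γ| = 24.1/87.1 = 0.276
VSWR = (1 + |Γ|)/(1 − |Γ|) = 1.28/0.724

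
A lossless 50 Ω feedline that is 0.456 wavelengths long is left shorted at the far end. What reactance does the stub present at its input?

βl = 2π × 0.456 = 164°
tan(βl) = -0.284
For a shorted stub, Z_in = jZ_0·tan(βl)

X_in ≈ -14.2 Ω (capacitive)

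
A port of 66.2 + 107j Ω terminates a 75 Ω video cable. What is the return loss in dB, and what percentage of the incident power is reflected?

RL ≈ 4.35 dB; 36.7% of incident power reflected

Γ = (-8.8 + j107)/(141.2 + j107), |Γ| = 0.606
RL = −20·log₁₀(0.606) = 4.35 dB
P_refl/P_inc = |Γ|² = 0.367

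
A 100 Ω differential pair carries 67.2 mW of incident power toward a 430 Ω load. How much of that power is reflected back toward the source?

P_reflected ≈ 26.1 mW

Γ = (430 − 100)/(430 + 100) = 0.623
|Γ|² = 0.388
P_refl = |Γ|²·P_inc = 26.1 mW, P_del = (1 − |Γ|²)·P_inc = 41.1 mW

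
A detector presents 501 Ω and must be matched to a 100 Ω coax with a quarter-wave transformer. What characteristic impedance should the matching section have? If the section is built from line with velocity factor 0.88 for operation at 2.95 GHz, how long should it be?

Z_qwt ≈ 224 Ω; length ≈ 2.24 cm

Z_qwt = √(Z_0·R_L) = √(100 × 501) = √50100
λ = 0.88·c/f = 0.0895 m, so l = λ/4 = 0.0224 m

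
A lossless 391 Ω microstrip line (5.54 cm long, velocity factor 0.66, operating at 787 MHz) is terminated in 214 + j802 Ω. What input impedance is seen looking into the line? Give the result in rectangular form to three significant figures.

λ = v/f = 0.66·c / 787 MHz = 0.252 m
βl = 2π·l/λ = 2π × 0.22 = 79.3°
tan(βl) = tan(79.3°) = 5.28
Z_in = Z_0·(Z_L + jZ_0·tanβl)/(Z_0 + jZ_L·tanβl)
     = 391·(214 + j2870)/(-3840 + j1130)

Z_in ≈ 58.9 − j274 Ω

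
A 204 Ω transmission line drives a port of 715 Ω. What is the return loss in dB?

RL ≈ 5.1 dB

Γ = (715 − 204)/(715 + 204) = 0.556
RL = −20·log₁₀|Γ| = −20·log₁₀(0.556)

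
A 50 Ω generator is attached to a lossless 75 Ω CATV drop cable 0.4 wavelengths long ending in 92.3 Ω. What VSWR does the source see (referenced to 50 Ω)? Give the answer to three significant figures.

βl = 2π × 0.4 = 144°
tan(βl) = -0.727
Z_in = Z_0·(Z_L + jZ_0·tanβl)/(Z_0 + jZ_L·tanβl) = 78.4 + j15.6 Ω
Γ_s = (Z_in − Z_s)/(Z_in + Z_s) = (28.4 + j15.6)/(128 + j15.6), |Γ_s| = 0.25
VSWR = (1 + |Γ_s|)/(1 − |Γ_s|)

VSWR ≈ 1.67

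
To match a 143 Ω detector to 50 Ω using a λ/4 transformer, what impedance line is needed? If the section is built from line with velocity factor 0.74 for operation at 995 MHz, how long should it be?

Z_qwt = √(Z_0·R_L) = √(50 × 143) = √7150
λ = 0.74·c/f = 0.223 m, so l = λ/4 = 0.0558 m

Z_qwt ≈ 84.6 Ω; length ≈ 5.58 cm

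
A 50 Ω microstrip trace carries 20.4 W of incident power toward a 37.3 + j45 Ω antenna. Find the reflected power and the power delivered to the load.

|Γ| = |(-12.7 + j45)/(87.3 + j45)| = 0.476
|Γ|² = 0.227
P_refl = |Γ|²·P_inc = 4.62 W, P_del = (1 − |Γ|²)·P_inc = 15.8 W

P_reflected ≈ 4.62 W; P_delivered ≈ 15.8 W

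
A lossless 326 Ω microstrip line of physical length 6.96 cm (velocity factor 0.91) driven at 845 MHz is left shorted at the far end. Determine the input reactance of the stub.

X_in ≈ 1480 Ω (inductive)

λ = v/f = 0.91·c / 845 MHz = 0.323 m
βl = 2π·l/λ = 2π × 0.215 = 77.6°
tan(βl) = 4.53
For a shorted stub, Z_in = jZ_0·tan(βl)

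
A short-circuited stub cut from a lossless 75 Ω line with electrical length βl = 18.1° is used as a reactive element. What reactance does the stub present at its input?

X_in ≈ 24.5 Ω (inductive)

tan(βl) = 0.327
For a short-circuited stub, Z_in = jZ_0·tan(βl)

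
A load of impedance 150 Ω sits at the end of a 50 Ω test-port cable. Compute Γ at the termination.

Γ = 0.5

Γ = (Z_L − Z_0)/(Z_L + Z_0) = (150 − 50)/(150 + 50) = 100/200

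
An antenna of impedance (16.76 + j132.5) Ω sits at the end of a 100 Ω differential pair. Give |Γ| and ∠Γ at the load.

Γ = (Z_L − Z_0)/(Z_L + Z_0) = (-83.24 + j132.5)/(116.8 + j132.5)
|Γ| = 156/177 = 0.886

Γ ≈ 0.886 ∠ 73.5°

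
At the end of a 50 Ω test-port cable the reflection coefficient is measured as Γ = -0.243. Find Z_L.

Z_L = Z_0·(1 + Γ)/(1 − Γ) = 50·(0.757)/(1.24)

Z_L ≈ 30.5 Ω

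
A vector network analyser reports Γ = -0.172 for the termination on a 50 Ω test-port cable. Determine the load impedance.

Z_L = Z_0·(1 + Γ)/(1 − Γ) = 50·(0.828)/(1.17)

Z_L ≈ 35.3 Ω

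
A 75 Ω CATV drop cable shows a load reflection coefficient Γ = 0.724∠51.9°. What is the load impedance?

Z_L = Z_0·(1 + Γ)/(1 − Γ) = 75·(1.45 + j0.57)/(0.553 − j0.57)

Z_L ≈ 56.6 + j136 Ω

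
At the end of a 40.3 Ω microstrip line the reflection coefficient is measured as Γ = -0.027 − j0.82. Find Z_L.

Z_L ≈ 7.63 − j38.3 Ω

Z_L = Z_0·(1 + Γ)/(1 − Γ) = 40.3·(0.973 − j0.82)/(1.03 + j0.82)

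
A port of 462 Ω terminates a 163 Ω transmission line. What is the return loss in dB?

RL ≈ 6.4 dB

Γ = (462 − 163)/(462 + 163) = 0.478
RL = −20·log₁₀|Γ| = −20·log₁₀(0.478)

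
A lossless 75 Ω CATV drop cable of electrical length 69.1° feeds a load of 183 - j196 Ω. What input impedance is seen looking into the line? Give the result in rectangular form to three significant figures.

tan(βl) = tan(69.1°) = 2.62
Z_in = Z_0·(Z_L + jZ_0·tanβl)/(Z_0 + jZ_L·tanβl)
     = 75·(183 + j0.406)/(588 + j479)

Z_in ≈ 14 − j11.4 Ω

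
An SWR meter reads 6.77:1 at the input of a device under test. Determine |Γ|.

|Γ| ≈ 0.743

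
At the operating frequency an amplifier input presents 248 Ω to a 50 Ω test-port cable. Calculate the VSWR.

VSWR ≈ 4.96

For a purely resistive load, VSWR = R_L/Z_0 or Z_0/R_L (whichever > 1) = 248/50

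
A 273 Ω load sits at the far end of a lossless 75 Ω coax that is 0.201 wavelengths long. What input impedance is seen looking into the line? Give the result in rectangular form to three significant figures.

Z_in ≈ 22.5 − j21.9 Ω

βl = 2π × 0.201 = 72.4°
tan(βl) = tan(72.4°) = 3.14
Z_in = Z_0·(Z_L + jZ_0·tanβl)/(Z_0 + jZ_L·tanβl)
     = 75·(273 + j236)/(75 + j859)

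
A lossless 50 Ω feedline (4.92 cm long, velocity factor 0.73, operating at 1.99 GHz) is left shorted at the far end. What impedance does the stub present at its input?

λ = v/f = 0.73·c / 1.99 GHz = 0.11 m
βl = 2π·l/λ = 2π × 0.447 = 161°
tan(βl) = -0.345
For a shorted stub, Z_in = jZ_0·tan(βl)

Z_in ≈ −j17.3 Ω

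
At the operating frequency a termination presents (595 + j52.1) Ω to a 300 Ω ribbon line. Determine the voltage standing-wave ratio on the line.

VSWR ≈ 2

Γ = (Z_L − Z_0)/(Z_L + Z_0) = (295 + j52.1)/(895 + j52.1)
|Γ| = 300/897 = 0.334
VSWR = (1 + |Γ|)/(1 − |Γ|) = 1.33/0.666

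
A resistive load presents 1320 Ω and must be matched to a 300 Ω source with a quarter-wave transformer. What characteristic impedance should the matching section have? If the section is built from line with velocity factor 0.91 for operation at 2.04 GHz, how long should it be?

Z_qwt = √(Z_0·R_L) = √(300 × 1320) = √396000
λ = 0.91·c/f = 0.134 m, so l = λ/4 = 0.0335 m

Z_qwt ≈ 629 Ω; length ≈ 3.35 cm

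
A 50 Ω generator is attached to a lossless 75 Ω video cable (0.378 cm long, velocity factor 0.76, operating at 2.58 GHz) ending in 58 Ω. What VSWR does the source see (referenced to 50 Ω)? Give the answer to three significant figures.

VSWR ≈ 1.26

λ = v/f = 0.76·c / 2.58 GHz = 0.0884 m
βl = 2π·l/λ = 2π × 0.0428 = 15.4°
tan(βl) = 0.275
Z_in = Z_0·(Z_L + jZ_0·tanβl)/(Z_0 + jZ_L·tanβl) = 59.7 + j7.94 Ω
Γ_s = (Z_in − Z_s)/(Z_in + Z_s) = (9.69 + j7.94)/(110 + j7.94), |Γ_s| = 0.114
VSWR = (1 + |Γ_s|)/(1 − |Γ_s|)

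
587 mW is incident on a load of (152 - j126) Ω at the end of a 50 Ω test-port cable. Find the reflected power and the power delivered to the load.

P_reflected ≈ 272 mW; P_delivered ≈ 315 mW

|Γ| = |(102 − j126)/(202 − j126)| = 0.681
|Γ|² = 0.464
P_refl = |Γ|²·P_inc = 272 mW, P_del = (1 − |Γ|²)·P_inc = 315 mW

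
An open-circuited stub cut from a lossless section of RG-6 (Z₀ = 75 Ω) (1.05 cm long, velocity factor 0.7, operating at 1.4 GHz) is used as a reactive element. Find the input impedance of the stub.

λ = v/f = 0.7·c / 1.4 GHz = 0.15 m
βl = 2π·l/λ = 2π × 0.07 = 25.2°
tan(βl) = 0.471
For an open-circuited stub, Z_in = −jZ_0·cot(βl) = −jZ_0/tan(βl)

Z_in ≈ −j159 Ω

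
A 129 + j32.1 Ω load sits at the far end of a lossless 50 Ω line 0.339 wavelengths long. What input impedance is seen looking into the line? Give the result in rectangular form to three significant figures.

βl = 2π × 0.339 = 122°
tan(βl) = tan(122°) = -1.6
Z_in = Z_0·(Z_L + jZ_0·tanβl)/(Z_0 + jZ_L·tanβl)
     = 50·(129 − j47.8)/(101 − j206)

Z_in ≈ 21.7 + j20.6 Ω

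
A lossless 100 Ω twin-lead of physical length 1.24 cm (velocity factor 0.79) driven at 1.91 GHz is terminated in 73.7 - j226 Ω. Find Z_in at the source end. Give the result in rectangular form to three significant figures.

λ = v/f = 0.79·c / 1.91 GHz = 0.124 m
βl = 2π·l/λ = 2π × 0.0999 = 36°
tan(βl) = tan(36°) = 0.726
Z_in = Z_0·(Z_L + jZ_0·tanβl)/(Z_0 + jZ_L·tanβl)
     = 100·(73.7 − j153)/(264 + j53.5)

Z_in ≈ 15.5 − j61.2 Ω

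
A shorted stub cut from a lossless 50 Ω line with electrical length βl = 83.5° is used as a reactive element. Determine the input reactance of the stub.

X_in ≈ 439 Ω (inductive)

tan(βl) = 8.78
For a shorted stub, Z_in = jZ_0·tan(βl)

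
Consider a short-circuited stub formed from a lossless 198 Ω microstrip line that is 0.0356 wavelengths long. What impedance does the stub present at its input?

βl = 2π × 0.0356 = 12.8°
tan(βl) = 0.227
For a short-circuited stub, Z_in = jZ_0·tan(βl)

Z_in ≈ +j45 Ω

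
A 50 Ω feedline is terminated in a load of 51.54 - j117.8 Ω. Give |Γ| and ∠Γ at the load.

Γ = (Z_L − Z_0)/(Z_L + Z_0) = (1.54 − j117.8)/(101.5 − j117.8)
|Γ| = 118/156 = 0.758

Γ ≈ 0.758 ∠ -40°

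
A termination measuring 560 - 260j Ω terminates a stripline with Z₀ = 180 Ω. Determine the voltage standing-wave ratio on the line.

Γ = (Z_L − Z_0)/(Z_L + Z_0) = (380 − j260)/(740 − j260)
|Γ| = 460/784 = 0.587
VSWR = (1 + |Γ|)/(1 − |Γ|) = 1.59/0.413

VSWR ≈ 3.84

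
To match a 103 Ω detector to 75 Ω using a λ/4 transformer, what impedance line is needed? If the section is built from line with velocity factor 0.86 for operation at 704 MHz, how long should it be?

Z_qwt = √(Z_0·R_L) = √(75 × 103) = √7725
λ = 0.86·c/f = 0.366 m, so l = λ/4 = 0.0916 m

Z_qwt ≈ 87.9 Ω; length ≈ 9.16 cm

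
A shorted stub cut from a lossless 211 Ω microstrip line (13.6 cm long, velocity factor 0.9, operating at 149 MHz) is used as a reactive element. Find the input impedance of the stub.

Z_in ≈ +j108 Ω

λ = v/f = 0.9·c / 149 MHz = 1.81 m
βl = 2π·l/λ = 2π × 0.0751 = 27°
tan(βl) = 0.51
For a shorted stub, Z_in = jZ_0·tan(βl)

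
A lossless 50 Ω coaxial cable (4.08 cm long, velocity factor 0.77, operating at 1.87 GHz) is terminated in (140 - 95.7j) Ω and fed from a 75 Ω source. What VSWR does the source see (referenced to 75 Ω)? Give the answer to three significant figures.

λ = v/f = 0.77·c / 1.87 GHz = 0.124 m
βl = 2π·l/λ = 2π × 0.33 = 119°
tan(βl) = -1.81
Z_in = Z_0·(Z_L + jZ_0·tanβl)/(Z_0 + jZ_L·tanβl) = 18.8 + j36.8 Ω
Γ_s = (Z_in − Z_s)/(Z_in + Z_s) = (-56.2 + j36.8)/(93.8 + j36.8), |Γ_s| = 0.666
VSWR = (1 + |Γ_s|)/(1 − |Γ_s|)

VSWR ≈ 4.99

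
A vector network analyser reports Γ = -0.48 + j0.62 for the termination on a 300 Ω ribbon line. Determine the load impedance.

Z_L = Z_0·(1 + Γ)/(1 − Γ) = 300·(0.52 + j0.62)/(1.48 − j0.62)

Z_L ≈ 44.9 + j144 Ω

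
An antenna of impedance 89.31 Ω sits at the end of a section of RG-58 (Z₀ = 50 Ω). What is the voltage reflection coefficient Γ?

Γ = 0.282

Γ = (Z_L − Z_0)/(Z_L + Z_0) = (89.31 − 50)/(89.31 + 50) = 39.31/139.3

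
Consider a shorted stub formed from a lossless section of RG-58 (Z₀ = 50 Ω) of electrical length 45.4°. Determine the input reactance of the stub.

tan(βl) = 1.01
For a shorted stub, Z_in = jZ_0·tan(βl)

X_in ≈ 50.7 Ω (inductive)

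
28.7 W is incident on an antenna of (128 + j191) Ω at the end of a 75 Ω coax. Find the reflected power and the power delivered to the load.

P_reflected ≈ 14.5 W; P_delivered ≈ 14.2 W

|Γ| = |(53 + j191)/(203 + j191)| = 0.711
|Γ|² = 0.506
P_refl = |Γ|²·P_inc = 14.5 W, P_del = (1 − |Γ|²)·P_inc = 14.2 W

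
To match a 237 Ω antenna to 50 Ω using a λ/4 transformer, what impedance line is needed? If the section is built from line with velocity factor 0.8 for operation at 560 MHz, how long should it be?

Z_qwt = √(Z_0·R_L) = √(50 × 237) = √11850
λ = 0.8·c/f = 0.429 m, so l = λ/4 = 0.107 m

Z_qwt ≈ 109 Ω; length ≈ 10.7 cm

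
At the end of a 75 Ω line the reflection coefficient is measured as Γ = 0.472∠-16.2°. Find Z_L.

Z_L = Z_0·(1 + Γ)/(1 − Γ) = 75·(1.45 − j0.132)/(0.547 + j0.132)

Z_L ≈ 184 − j62.5 Ω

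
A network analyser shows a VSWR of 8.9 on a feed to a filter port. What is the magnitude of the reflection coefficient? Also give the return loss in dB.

|Γ| = (S − 1)/(S + 1) = (8.9 − 1)/(8.9 + 1) = 7.9/9.9
RL = −20·log₁₀|Γ| = −20·log₁₀(0.798)

|Γ| ≈ 0.798; return loss ≈ 1.96 dB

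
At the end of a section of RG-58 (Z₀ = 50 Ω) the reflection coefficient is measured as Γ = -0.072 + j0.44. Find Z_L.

Z_L ≈ 29.8 + j32.8 Ω

Z_L = Z_0·(1 + Γ)/(1 − Γ) = 50·(0.928 + j0.44)/(1.07 − j0.44)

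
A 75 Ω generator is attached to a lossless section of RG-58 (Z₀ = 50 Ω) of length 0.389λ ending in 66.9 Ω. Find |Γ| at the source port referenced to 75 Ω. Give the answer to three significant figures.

|Γ| ≈ 0.226

βl = 2π × 0.389 = 140°
tan(βl) = -0.838
Z_in = Z_0·(Z_L + jZ_0·tanβl)/(Z_0 + jZ_L·tanβl) = 50.5 + j14.7 Ω
Γ_s = (Z_in − Z_s)/(Z_in + Z_s) = (-24.5 + j14.7)/(125 + j14.7), |Γ_s| = 0.226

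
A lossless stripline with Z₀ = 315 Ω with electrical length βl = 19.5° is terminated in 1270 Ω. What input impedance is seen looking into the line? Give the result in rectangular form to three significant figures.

tan(βl) = tan(19.5°) = 0.354
Z_in = Z_0·(Z_L + jZ_0·tanβl)/(Z_0 + jZ_L·tanβl)
     = 315·(1270 + j112)/(315 + j450)

Z_in ≈ 470 − j560 Ω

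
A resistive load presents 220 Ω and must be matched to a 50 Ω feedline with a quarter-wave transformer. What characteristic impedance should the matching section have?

Z_qwt ≈ 105 Ω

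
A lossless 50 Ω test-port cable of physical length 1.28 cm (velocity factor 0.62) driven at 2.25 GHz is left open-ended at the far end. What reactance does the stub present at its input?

X_in ≈ -34.1 Ω (capacitive)

λ = v/f = 0.62·c / 2.25 GHz = 0.0827 m
βl = 2π·l/λ = 2π × 0.155 = 55.7°
tan(βl) = 1.47
For an open-ended stub, Z_in = −jZ_0·cot(βl) = −jZ_0/tan(βl)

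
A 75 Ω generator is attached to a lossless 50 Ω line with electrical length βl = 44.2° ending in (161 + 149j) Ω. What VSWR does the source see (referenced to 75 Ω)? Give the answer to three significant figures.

VSWR ≈ 5.8

tan(βl) = 0.972
Z_in = Z_0·(Z_L + jZ_0·tanβl)/(Z_0 + jZ_L·tanβl) = 23.4 − j65.6 Ω
Γ_s = (Z_in − Z_s)/(Z_in + Z_s) = (-51.6 − j65.6)/(98.4 − j65.6), |Γ_s| = 0.706
VSWR = (1 + |Γ_s|)/(1 − |Γ_s|)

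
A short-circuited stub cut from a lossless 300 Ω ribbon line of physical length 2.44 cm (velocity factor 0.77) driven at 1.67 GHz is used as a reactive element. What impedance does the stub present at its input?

λ = v/f = 0.77·c / 1.67 GHz = 0.138 m
βl = 2π·l/λ = 2π × 0.176 = 63.5°
tan(βl) = 2.01
For a short-circuited stub, Z_in = jZ_0·tan(βl)

Z_in ≈ +j602 Ω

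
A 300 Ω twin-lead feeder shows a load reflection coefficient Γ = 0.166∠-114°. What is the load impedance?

Z_L = Z_0·(1 + Γ)/(1 − Γ) = 300·(0.932 − j0.152)/(1.07 + j0.152)

Z_L ≈ 251 − j78.3 Ω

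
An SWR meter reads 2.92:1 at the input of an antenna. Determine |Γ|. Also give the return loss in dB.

|Γ| = (S − 1)/(S + 1) = (2.92 − 1)/(2.92 + 1) = 1.92/3.92
RL = −20·log₁₀|Γ| = −20·log₁₀(0.49)

|Γ| ≈ 0.49; return loss ≈ 6.2 dB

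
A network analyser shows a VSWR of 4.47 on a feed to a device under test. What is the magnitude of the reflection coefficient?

|Γ| ≈ 0.634

|Γ| = (S − 1)/(S + 1) = (4.47 − 1)/(4.47 + 1) = 3.47/5.47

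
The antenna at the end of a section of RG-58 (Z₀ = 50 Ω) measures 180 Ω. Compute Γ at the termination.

Γ = 0.565

Γ = (Z_L − Z_0)/(Z_L + Z_0) = (180 − 50)/(180 + 50) = 130/230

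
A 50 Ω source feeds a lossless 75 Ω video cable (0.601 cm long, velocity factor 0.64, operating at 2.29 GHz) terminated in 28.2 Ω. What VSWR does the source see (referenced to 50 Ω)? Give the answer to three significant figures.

VSWR ≈ 2.25

λ = v/f = 0.64·c / 2.29 GHz = 0.0838 m
βl = 2π·l/λ = 2π × 0.0717 = 25.8°
tan(βl) = 0.484
Z_in = Z_0·(Z_L + jZ_0·tanβl)/(Z_0 + jZ_L·tanβl) = 33.7 + j30.1 Ω
Γ_s = (Z_in − Z_s)/(Z_in + Z_s) = (-16.3 + j30.1)/(83.7 + j30.1), |Γ_s| = 0.385
VSWR = (1 + |Γ_s|)/(1 − |Γ_s|)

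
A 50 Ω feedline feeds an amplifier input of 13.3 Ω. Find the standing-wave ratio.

Γ = (13.3 − 50)/(13.3 + 50) = -0.58
VSWR = (1 + 0.58)/(1 − 0.58)

VSWR ≈ 3.76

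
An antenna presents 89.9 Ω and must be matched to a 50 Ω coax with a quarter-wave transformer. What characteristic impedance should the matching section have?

Z_qwt = √(Z_0·R_L) = √(50 × 89.9) = √4495

Z_qwt ≈ 67 Ω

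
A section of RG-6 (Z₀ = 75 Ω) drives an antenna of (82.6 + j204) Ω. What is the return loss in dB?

Γ = (7.6 + j204)/(157.6 + j204), |Γ| = 0.792
RL = −20·log₁₀|Γ| = −20·log₁₀(0.792)

RL ≈ 2.03 dB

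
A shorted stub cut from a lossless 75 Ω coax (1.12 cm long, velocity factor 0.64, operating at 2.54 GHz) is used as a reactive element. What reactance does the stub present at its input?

λ = v/f = 0.64·c / 2.54 GHz = 0.0756 m
βl = 2π·l/λ = 2π × 0.148 = 53.3°
tan(βl) = 1.34
For a shorted stub, Z_in = jZ_0·tan(βl)

X_in ≈ 101 Ω (inductive)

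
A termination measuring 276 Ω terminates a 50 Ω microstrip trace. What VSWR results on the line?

Γ = (276 − 50)/(276 + 50) = 0.693
VSWR = (1 + 0.693)/(1 − 0.693)

VSWR ≈ 5.52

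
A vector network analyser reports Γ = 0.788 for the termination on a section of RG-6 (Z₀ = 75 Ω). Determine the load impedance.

Z_L = Z_0·(1 + Γ)/(1 − Γ) = 75·(1.79)/(0.212)

Z_L ≈ 633 Ω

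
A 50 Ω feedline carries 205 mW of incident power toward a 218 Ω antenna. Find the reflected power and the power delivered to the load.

Γ = (218 − 50)/(218 + 50) = 0.627
|Γ|² = 0.393
P_refl = |Γ|²·P_inc = 80.6 mW, P_del = (1 − |Γ|²)·P_inc = 124 mW

P_reflected ≈ 80.6 mW; P_delivered ≈ 124 mW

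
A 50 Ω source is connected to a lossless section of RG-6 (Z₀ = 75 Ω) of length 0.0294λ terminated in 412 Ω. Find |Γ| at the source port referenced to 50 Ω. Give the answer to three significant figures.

|Γ| ≈ 0.78

βl = 2π × 0.0294 = 10.6°
tan(βl) = 0.187
Z_in = Z_0·(Z_L + jZ_0·tanβl)/(Z_0 + jZ_L·tanβl) = 208 − j199 Ω
Γ_s = (Z_in − Z_s)/(Z_in + Z_s) = (158 − j199)/(258 − j199), |Γ_s| = 0.78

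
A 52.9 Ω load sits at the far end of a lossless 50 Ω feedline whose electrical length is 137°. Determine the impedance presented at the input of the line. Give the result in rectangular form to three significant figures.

tan(βl) = tan(137°) = -0.933
Z_in = Z_0·(Z_L + jZ_0·tanβl)/(Z_0 + jZ_L·tanβl)
     = 50·(52.9 − j46.6)/(50 − j49.3)

Z_in ≈ 50.1 + j2.82 Ω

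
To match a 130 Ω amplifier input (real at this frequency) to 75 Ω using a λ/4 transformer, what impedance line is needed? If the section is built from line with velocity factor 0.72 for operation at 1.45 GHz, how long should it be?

Z_qwt ≈ 98.7 Ω; length ≈ 3.72 cm

Z_qwt = √(Z_0·R_L) = √(75 × 130) = √9750
λ = 0.72·c/f = 0.149 m, so l = λ/4 = 0.0372 m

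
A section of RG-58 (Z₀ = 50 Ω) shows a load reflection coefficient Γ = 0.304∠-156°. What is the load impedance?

Z_L ≈ 27.5 − j7.5 Ω

Z_L = Z_0·(1 + Γ)/(1 − Γ) = 50·(0.722 − j0.124)/(1.28 + j0.124)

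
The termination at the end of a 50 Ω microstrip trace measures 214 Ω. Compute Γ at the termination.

Γ = (Z_L − Z_0)/(Z_L + Z_0) = (214 − 50)/(214 + 50) = 164/264

Γ = 0.621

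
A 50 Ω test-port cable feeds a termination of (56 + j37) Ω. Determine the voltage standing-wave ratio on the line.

VSWR ≈ 2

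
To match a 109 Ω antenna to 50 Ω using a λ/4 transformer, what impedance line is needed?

Z_qwt ≈ 73.8 Ω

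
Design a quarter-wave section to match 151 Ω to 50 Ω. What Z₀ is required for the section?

Z_qwt = √(Z_0·R_L) = √(50 × 151) = √7550

Z_qwt ≈ 86.9 Ω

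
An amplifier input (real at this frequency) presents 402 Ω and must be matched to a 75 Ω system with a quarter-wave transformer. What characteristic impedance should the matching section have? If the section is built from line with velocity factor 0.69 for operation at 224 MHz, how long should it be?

Z_qwt ≈ 174 Ω; length ≈ 23.1 cm

Z_qwt = √(Z_0·R_L) = √(75 × 402) = √30150
λ = 0.69·c/f = 0.924 m, so l = λ/4 = 0.231 m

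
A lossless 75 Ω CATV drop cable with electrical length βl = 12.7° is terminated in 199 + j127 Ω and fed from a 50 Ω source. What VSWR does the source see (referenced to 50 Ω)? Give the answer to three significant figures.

VSWR ≈ 5.77

tan(βl) = 0.225
Z_in = Z_0·(Z_L + jZ_0·tanβl)/(Z_0 + jZ_L·tanβl) = 283 − j40.6 Ω
Γ_s = (Z_in − Z_s)/(Z_in + Z_s) = (233 − j40.6)/(333 − j40.6), |Γ_s| = 0.705
VSWR = (1 + |Γ_s|)/(1 − |Γ_s|)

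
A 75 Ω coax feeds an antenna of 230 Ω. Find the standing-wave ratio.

VSWR ≈ 3.07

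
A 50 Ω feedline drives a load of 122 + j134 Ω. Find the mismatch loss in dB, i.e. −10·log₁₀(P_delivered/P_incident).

mismatch loss ≈ 2.9 dB

Γ = (72 + j134)/(172 + j134), |Γ| = 0.698
|Γ|² = 0.487, so P_del/P_inc = 1 − |Γ|² = 0.513
ML = −10·log₁₀(1 − |Γ|²)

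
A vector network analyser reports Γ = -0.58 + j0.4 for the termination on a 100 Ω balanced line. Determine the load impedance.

Z_L ≈ 19 + j30.1 Ω

Z_L = Z_0·(1 + Γ)/(1 − Γ) = 100·(0.42 + j0.4)/(1.58 − j0.4)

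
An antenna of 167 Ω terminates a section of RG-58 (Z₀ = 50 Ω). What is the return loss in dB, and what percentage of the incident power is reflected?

Γ = (167 − 50)/(167 + 50) = 0.539
RL = −20·log₁₀(0.539) = 5.37 dB
P_refl/P_inc = |Γ|² = 0.291

RL ≈ 5.37 dB; 29.1% of incident power reflected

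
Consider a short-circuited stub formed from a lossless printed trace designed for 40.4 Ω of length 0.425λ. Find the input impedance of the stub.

Z_in ≈ −j20.6 Ω

βl = 2π × 0.425 = 153°
tan(βl) = -0.51
For a short-circuited stub, Z_in = jZ_0·tan(βl)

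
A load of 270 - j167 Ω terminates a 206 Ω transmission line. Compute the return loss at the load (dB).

Γ = (64 − j167)/(476 − j167), |Γ| = 0.355
RL = −20·log₁₀|Γ| = −20·log₁₀(0.355)

RL ≈ 9.01 dB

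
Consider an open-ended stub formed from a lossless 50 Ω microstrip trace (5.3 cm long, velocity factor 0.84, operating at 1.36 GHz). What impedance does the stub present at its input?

λ = v/f = 0.84·c / 1.36 GHz = 0.185 m
βl = 2π·l/λ = 2π × 0.286 = 103°
tan(βl) = -4.34
For an open-ended stub, Z_in = −jZ_0·cot(βl) = −jZ_0/tan(βl)

Z_in ≈ +j11.5 Ω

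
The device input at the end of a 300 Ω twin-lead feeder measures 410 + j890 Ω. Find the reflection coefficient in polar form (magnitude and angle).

Γ ≈ 0.788 ∠ 31.5°

Γ = (Z_L − Z_0)/(Z_L + Z_0) = (110 + j890)/(710 + j890)
|Γ| = 897/1140 = 0.788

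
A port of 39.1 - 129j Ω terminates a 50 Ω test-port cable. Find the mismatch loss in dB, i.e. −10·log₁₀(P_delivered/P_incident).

mismatch loss ≈ 4.97 dB

Γ = (-10.9 − j129)/(89.1 − j129), |Γ| = 0.826
|Γ|² = 0.682, so P_del/P_inc = 1 − |Γ|² = 0.318
ML = −10·log₁₀(1 − |Γ|²)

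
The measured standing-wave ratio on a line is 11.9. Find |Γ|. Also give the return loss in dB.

|Γ| = (S − 1)/(S + 1) = (11.9 − 1)/(11.9 + 1) = 10.9/12.9
RL = −20·log₁₀|Γ| = −20·log₁₀(0.845)

|Γ| ≈ 0.845; return loss ≈ 1.46 dB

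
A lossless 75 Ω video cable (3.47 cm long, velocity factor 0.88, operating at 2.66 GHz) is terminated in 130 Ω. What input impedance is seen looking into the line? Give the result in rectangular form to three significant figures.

λ = v/f = 0.88·c / 2.66 GHz = 0.0992 m
βl = 2π·l/λ = 2π × 0.35 = 126°
tan(βl) = tan(126°) = -1.38
Z_in = Z_0·(Z_L + jZ_0·tanβl)/(Z_0 + jZ_L·tanβl)
     = 75·(130 − j104)/(75 − j180)

Z_in ≈ 56.1 + j30.8 Ω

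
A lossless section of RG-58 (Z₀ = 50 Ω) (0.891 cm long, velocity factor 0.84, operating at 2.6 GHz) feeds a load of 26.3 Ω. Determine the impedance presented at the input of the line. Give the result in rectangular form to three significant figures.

Z_in ≈ 33.5 + j21.1 Ω

λ = v/f = 0.84·c / 2.6 GHz = 0.0969 m
βl = 2π·l/λ = 2π × 0.0919 = 33.1°
tan(βl) = tan(33.1°) = 0.652
Z_in = Z_0·(Z_L + jZ_0·tanβl)/(Z_0 + jZ_L·tanβl)
     = 50·(26.3 + j32.6)/(50 + j17.1)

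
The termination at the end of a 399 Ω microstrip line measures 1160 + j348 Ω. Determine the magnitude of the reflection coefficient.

|Γ| ≈ 0.524

Γ = (Z_L − Z_0)/(Z_L + Z_0) = (761 + j348)/(1559 + j348)
|Γ| = 837/1600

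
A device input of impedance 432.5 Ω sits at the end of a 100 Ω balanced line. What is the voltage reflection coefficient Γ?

Γ = (Z_L − Z_0)/(Z_L + Z_0) = (432.5 − 100)/(432.5 + 100) = 332.5/532.5

Γ = 0.624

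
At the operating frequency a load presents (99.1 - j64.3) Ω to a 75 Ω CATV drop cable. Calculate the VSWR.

Γ = (Z_L − Z_0)/(Z_L + Z_0) = (24.1 − j64.3)/(174.1 − j64.3)
|Γ| = 68.7/186 = 0.37
VSWR = (1 + |Γ|)/(1 − |Γ|) = 1.37/0.63

VSWR ≈ 2.17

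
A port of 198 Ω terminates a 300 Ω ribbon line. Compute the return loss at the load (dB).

Γ = (198 − 300)/(198 + 300) = -0.205
RL = −20·log₁₀|Γ| = −20·log₁₀(0.205)

RL ≈ 13.8 dB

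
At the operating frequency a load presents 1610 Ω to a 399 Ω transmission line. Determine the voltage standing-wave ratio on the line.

Γ = (1610 − 399)/(1610 + 399) = 0.603
VSWR = (1 + 0.603)/(1 − 0.603)

VSWR ≈ 4.04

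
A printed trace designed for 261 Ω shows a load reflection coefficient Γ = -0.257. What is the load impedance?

Z_L ≈ 154 Ω

Z_L = Z_0·(1 + Γ)/(1 − Γ) = 261·(0.743)/(1.26)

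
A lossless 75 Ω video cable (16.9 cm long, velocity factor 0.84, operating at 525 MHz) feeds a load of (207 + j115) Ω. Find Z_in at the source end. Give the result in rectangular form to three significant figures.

Z_in ≈ 25.2 + j35.2 Ω

λ = v/f = 0.84·c / 525 MHz = 0.48 m
βl = 2π·l/λ = 2π × 0.352 = 127°
tan(βl) = tan(127°) = -1.34
Z_in = Z_0·(Z_L + jZ_0·tanβl)/(Z_0 + jZ_L·tanβl)
     = 75·(207 + j14.6)/(229 − j277)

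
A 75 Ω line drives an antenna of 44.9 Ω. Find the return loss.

RL ≈ 12 dB

Γ = (44.9 − 75)/(44.9 + 75) = -0.251
RL = −20·log₁₀|Γ| = −20·log₁₀(0.251)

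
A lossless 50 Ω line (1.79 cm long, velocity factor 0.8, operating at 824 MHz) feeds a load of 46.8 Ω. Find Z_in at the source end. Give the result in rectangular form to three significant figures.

Z_in ≈ 47.6 + j2.2 Ω

λ = v/f = 0.8·c / 824 MHz = 0.291 m
βl = 2π·l/λ = 2π × 0.0615 = 22.1°
tan(βl) = tan(22.1°) = 0.407
Z_in = Z_0·(Z_L + jZ_0·tanβl)/(Z_0 + jZ_L·tanβl)
     = 50·(46.8 + j20.3)/(50 + j19)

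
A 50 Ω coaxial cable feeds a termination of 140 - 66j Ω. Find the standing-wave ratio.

Γ = (Z_L − Z_0)/(Z_L + Z_0) = (90 − j66)/(190 − j66)
|Γ| = 112/201 = 0.555
VSWR = (1 + |Γ|)/(1 − |Γ|) = 1.55/0.445

VSWR ≈ 3.49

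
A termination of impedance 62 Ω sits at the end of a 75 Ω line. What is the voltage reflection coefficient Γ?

Γ = -0.0949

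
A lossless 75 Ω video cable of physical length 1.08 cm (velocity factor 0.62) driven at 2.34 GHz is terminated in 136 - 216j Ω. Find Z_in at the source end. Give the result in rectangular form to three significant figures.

Z_in ≈ 13.8 − j36.9 Ω

λ = v/f = 0.62·c / 2.34 GHz = 0.0795 m
βl = 2π·l/λ = 2π × 0.136 = 48.9°
tan(βl) = tan(48.9°) = 1.15
Z_in = Z_0·(Z_L + jZ_0·tanβl)/(Z_0 + jZ_L·tanβl)
     = 75·(136 − j130)/(323 + j156)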